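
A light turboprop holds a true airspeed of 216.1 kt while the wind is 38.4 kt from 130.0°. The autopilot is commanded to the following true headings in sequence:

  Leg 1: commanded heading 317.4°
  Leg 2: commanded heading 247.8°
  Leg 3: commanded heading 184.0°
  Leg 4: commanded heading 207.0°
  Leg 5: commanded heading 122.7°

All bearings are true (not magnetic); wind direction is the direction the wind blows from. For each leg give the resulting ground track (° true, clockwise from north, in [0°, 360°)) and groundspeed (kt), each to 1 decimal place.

Leg 1: heading 317.4°; drift -1.1° → track 316.3°, groundspeed 254.2 kt
Leg 2: heading 247.8°; drift +8.3° → track 256.1°, groundspeed 236.5 kt
Leg 3: heading 184.0°; drift +9.1° → track 193.1°, groundspeed 196.0 kt
Leg 4: heading 207.0°; drift +10.2° → track 217.2°, groundspeed 210.8 kt
Leg 5: heading 122.7°; drift -1.6° → track 121.1°, groundspeed 178.1 kt

Leg 1: track=316.3°, groundspeed=254.2 kt
Leg 2: track=256.1°, groundspeed=236.5 kt
Leg 3: track=193.1°, groundspeed=196.0 kt
Leg 4: track=217.2°, groundspeed=210.8 kt
Leg 5: track=121.1°, groundspeed=178.1 kt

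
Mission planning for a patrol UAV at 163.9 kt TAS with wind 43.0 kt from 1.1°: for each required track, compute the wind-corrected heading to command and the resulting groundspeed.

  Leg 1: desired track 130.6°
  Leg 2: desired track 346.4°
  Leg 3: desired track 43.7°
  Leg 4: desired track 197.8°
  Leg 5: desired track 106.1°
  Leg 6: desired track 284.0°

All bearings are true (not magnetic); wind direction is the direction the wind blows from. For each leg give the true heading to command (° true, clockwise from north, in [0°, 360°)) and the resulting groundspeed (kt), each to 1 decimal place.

Leg 1: heading=118.9°, groundspeed=187.9 kt
Leg 2: heading=350.2°, groundspeed=121.9 kt
Leg 3: heading=33.5°, groundspeed=129.6 kt
Leg 4: heading=202.1°, groundspeed=204.6 kt
Leg 5: heading=91.4°, groundspeed=169.7 kt
Leg 6: heading=298.8°, groundspeed=148.9 kt

Leg 1: desired track 130.6°; wind correction -11.7° → command heading 118.9°, groundspeed 187.9 kt
Leg 2: desired track 346.4°; wind correction +3.8° → command heading 350.2°, groundspeed 121.9 kt
Leg 3: desired track 43.7°; wind correction -10.2° → command heading 33.5°, groundspeed 129.6 kt
Leg 4: desired track 197.8°; wind correction +4.3° → command heading 202.1°, groundspeed 204.6 kt
Leg 5: desired track 106.1°; wind correction -14.7° → command heading 91.4°, groundspeed 169.7 kt
Leg 6: desired track 284.0°; wind correction +14.8° → command heading 298.8°, groundspeed 148.9 kt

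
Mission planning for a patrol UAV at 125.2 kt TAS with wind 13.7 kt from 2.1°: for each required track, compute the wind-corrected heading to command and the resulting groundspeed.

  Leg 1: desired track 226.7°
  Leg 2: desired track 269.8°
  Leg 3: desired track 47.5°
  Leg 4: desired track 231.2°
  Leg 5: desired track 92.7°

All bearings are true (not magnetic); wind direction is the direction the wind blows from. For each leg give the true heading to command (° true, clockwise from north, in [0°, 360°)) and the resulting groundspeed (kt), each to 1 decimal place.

Leg 1: heading=231.1°, groundspeed=134.6 kt
Leg 2: heading=276.1°, groundspeed=125.0 kt
Leg 3: heading=43.0°, groundspeed=115.2 kt
Leg 4: heading=235.9°, groundspeed=133.7 kt
Leg 5: heading=86.4°, groundspeed=124.6 kt

Leg 1: desired track 226.7°; wind correction +4.4° → command heading 231.1°, groundspeed 134.6 kt
Leg 2: desired track 269.8°; wind correction +6.3° → command heading 276.1°, groundspeed 125.0 kt
Leg 3: desired track 47.5°; wind correction -4.5° → command heading 43.0°, groundspeed 115.2 kt
Leg 4: desired track 231.2°; wind correction +4.7° → command heading 235.9°, groundspeed 133.7 kt
Leg 5: desired track 92.7°; wind correction -6.3° → command heading 86.4°, groundspeed 124.6 kt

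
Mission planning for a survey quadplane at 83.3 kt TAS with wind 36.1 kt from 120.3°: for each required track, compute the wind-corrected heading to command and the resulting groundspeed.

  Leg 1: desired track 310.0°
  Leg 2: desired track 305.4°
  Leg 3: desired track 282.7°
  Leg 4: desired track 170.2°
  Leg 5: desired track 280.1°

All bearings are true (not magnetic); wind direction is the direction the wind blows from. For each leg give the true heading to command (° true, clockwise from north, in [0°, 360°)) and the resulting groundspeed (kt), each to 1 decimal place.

Leg 1: heading=314.2°, groundspeed=118.7 kt
Leg 2: heading=307.6°, groundspeed=119.2 kt
Leg 3: heading=275.2°, groundspeed=117.0 kt
Leg 4: heading=150.8°, groundspeed=55.3 kt
Leg 5: heading=271.5°, groundspeed=116.2 kt

Leg 1: desired track 310.0°; wind correction +4.2° → command heading 314.2°, groundspeed 118.7 kt
Leg 2: desired track 305.4°; wind correction +2.2° → command heading 307.6°, groundspeed 119.2 kt
Leg 3: desired track 282.7°; wind correction -7.5° → command heading 275.2°, groundspeed 117.0 kt
Leg 4: desired track 170.2°; wind correction -19.4° → command heading 150.8°, groundspeed 55.3 kt
Leg 5: desired track 280.1°; wind correction -8.6° → command heading 271.5°, groundspeed 116.2 kt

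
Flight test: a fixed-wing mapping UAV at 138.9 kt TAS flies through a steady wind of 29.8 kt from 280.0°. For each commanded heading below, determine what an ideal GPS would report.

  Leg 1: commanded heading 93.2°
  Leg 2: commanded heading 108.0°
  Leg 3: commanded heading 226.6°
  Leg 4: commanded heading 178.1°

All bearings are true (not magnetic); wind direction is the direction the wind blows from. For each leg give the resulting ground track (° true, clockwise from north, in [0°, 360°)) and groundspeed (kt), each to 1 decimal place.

Leg 1: heading 93.2°; drift +1.2° → track 94.4°, groundspeed 168.5 kt
Leg 2: heading 108.0°; drift -1.4° → track 106.6°, groundspeed 168.5 kt
Leg 3: heading 226.6°; drift -11.2° → track 215.4°, groundspeed 123.5 kt
Leg 4: heading 178.1°; drift -11.4° → track 166.7°, groundspeed 147.9 kt

Leg 1: track=94.4°, groundspeed=168.5 kt
Leg 2: track=106.6°, groundspeed=168.5 kt
Leg 3: track=215.4°, groundspeed=123.5 kt
Leg 4: track=166.7°, groundspeed=147.9 kt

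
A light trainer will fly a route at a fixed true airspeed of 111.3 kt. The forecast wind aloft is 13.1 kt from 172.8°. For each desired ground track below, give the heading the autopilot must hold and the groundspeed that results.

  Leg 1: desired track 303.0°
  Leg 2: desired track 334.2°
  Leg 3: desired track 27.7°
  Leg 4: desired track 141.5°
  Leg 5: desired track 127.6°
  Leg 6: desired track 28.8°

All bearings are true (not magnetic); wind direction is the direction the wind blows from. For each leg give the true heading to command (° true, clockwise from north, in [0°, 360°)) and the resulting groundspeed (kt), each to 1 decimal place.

Leg 1: desired track 303.0°; wind correction -5.2° → command heading 297.8°, groundspeed 119.3 kt
Leg 2: desired track 334.2°; wind correction -2.2° → command heading 332.0°, groundspeed 123.6 kt
Leg 3: desired track 27.7°; wind correction +3.9° → command heading 31.6°, groundspeed 121.8 kt
Leg 4: desired track 141.5°; wind correction +3.5° → command heading 145.0°, groundspeed 99.9 kt
Leg 5: desired track 127.6°; wind correction +4.8° → command heading 132.4°, groundspeed 101.7 kt
Leg 6: desired track 28.8°; wind correction +4.0° → command heading 32.8°, groundspeed 121.6 kt

Leg 1: heading=297.8°, groundspeed=119.3 kt
Leg 2: heading=332.0°, groundspeed=123.6 kt
Leg 3: heading=31.6°, groundspeed=121.8 kt
Leg 4: heading=145.0°, groundspeed=99.9 kt
Leg 5: heading=132.4°, groundspeed=101.7 kt
Leg 6: heading=32.8°, groundspeed=121.6 kt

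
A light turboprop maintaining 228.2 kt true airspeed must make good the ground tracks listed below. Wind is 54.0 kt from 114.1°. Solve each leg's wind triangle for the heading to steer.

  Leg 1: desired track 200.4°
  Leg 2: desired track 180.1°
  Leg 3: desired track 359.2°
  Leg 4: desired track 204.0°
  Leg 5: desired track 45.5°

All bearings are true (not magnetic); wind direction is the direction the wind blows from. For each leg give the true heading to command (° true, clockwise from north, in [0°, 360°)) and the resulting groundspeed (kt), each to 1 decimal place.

Leg 1: desired track 200.4°; wind correction -13.7° → command heading 186.7°, groundspeed 218.3 kt
Leg 2: desired track 180.1°; wind correction -12.5° → command heading 167.6°, groundspeed 200.8 kt
Leg 3: desired track 359.2°; wind correction +12.4° → command heading 11.6°, groundspeed 245.6 kt
Leg 4: desired track 204.0°; wind correction -13.7° → command heading 190.3°, groundspeed 221.6 kt
Leg 5: desired track 45.5°; wind correction +12.7° → command heading 58.2°, groundspeed 202.9 kt

Leg 1: heading=186.7°, groundspeed=218.3 kt
Leg 2: heading=167.6°, groundspeed=200.8 kt
Leg 3: heading=11.6°, groundspeed=245.6 kt
Leg 4: heading=190.3°, groundspeed=221.6 kt
Leg 5: heading=58.2°, groundspeed=202.9 kt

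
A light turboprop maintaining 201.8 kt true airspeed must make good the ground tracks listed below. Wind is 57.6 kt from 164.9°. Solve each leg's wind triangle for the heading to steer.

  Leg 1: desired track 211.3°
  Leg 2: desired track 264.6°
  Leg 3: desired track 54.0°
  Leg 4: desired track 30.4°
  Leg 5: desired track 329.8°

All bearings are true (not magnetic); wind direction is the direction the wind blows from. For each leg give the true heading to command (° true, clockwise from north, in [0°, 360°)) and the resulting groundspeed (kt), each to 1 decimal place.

Leg 1: desired track 211.3°; wind correction -11.9° → command heading 199.4°, groundspeed 157.7 kt
Leg 2: desired track 264.6°; wind correction -16.3° → command heading 248.3°, groundspeed 203.4 kt
Leg 3: desired track 54.0°; wind correction +15.5° → command heading 69.5°, groundspeed 215.0 kt
Leg 4: desired track 30.4°; wind correction +11.7° → command heading 42.1°, groundspeed 237.9 kt
Leg 5: desired track 329.8°; wind correction -4.3° → command heading 325.5°, groundspeed 256.9 kt

Leg 1: heading=199.4°, groundspeed=157.7 kt
Leg 2: heading=248.3°, groundspeed=203.4 kt
Leg 3: heading=69.5°, groundspeed=215.0 kt
Leg 4: heading=42.1°, groundspeed=237.9 kt
Leg 5: heading=325.5°, groundspeed=256.9 kt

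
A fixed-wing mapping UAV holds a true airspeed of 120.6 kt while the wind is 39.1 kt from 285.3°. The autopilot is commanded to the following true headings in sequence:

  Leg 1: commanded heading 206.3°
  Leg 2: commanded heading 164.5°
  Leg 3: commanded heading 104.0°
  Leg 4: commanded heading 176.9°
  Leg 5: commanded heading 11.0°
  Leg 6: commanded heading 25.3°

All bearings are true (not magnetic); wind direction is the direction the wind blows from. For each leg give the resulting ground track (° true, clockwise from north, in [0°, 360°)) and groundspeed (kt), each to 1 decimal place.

Leg 1: track=187.6°, groundspeed=119.5 kt
Leg 2: track=151.1°, groundspeed=144.6 kt
Leg 3: track=104.3°, groundspeed=159.7 kt
Leg 4: track=161.3°, groundspeed=138.0 kt
Leg 5: track=29.3°, groundspeed=124.0 kt
Leg 6: track=42.1°, groundspeed=133.1 kt

Leg 1: heading 206.3°; drift -18.7° → track 187.6°, groundspeed 119.5 kt
Leg 2: heading 164.5°; drift -13.4° → track 151.1°, groundspeed 144.6 kt
Leg 3: heading 104.0°; drift +0.3° → track 104.3°, groundspeed 159.7 kt
Leg 4: heading 176.9°; drift -15.6° → track 161.3°, groundspeed 138.0 kt
Leg 5: heading 11.0°; drift +18.3° → track 29.3°, groundspeed 124.0 kt
Leg 6: heading 25.3°; drift +16.8° → track 42.1°, groundspeed 133.1 kt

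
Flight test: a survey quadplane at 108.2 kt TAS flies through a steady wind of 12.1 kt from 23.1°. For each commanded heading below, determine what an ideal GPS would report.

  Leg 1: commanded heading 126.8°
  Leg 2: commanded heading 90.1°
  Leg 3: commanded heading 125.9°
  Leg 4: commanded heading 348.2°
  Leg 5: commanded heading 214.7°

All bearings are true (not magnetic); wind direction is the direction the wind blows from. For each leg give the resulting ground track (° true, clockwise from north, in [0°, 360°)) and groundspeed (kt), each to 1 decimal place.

Leg 1: track=132.8°, groundspeed=111.7 kt
Leg 2: track=96.2°, groundspeed=104.1 kt
Leg 3: track=132.0°, groundspeed=111.5 kt
Leg 4: track=344.2°, groundspeed=98.5 kt
Leg 5: track=213.5°, groundspeed=120.1 kt

Leg 1: heading 126.8°; drift +6.0° → track 132.8°, groundspeed 111.7 kt
Leg 2: heading 90.1°; drift +6.1° → track 96.2°, groundspeed 104.1 kt
Leg 3: heading 125.9°; drift +6.1° → track 132.0°, groundspeed 111.5 kt
Leg 4: heading 348.2°; drift -4.0° → track 344.2°, groundspeed 98.5 kt
Leg 5: heading 214.7°; drift -1.2° → track 213.5°, groundspeed 120.1 kt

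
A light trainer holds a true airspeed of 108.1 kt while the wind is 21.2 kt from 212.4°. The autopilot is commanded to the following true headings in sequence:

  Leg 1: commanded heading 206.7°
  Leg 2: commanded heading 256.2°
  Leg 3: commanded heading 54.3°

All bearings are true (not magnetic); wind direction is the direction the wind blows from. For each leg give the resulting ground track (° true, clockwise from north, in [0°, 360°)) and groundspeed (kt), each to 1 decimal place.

Leg 1: heading 206.7°; drift -1.4° → track 205.3°, groundspeed 87.0 kt
Leg 2: heading 256.2°; drift +9.0° → track 265.2°, groundspeed 94.0 kt
Leg 3: heading 54.3°; drift -3.5° → track 50.8°, groundspeed 128.0 kt

Leg 1: track=205.3°, groundspeed=87.0 kt
Leg 2: track=265.2°, groundspeed=94.0 kt
Leg 3: track=50.8°, groundspeed=128.0 kt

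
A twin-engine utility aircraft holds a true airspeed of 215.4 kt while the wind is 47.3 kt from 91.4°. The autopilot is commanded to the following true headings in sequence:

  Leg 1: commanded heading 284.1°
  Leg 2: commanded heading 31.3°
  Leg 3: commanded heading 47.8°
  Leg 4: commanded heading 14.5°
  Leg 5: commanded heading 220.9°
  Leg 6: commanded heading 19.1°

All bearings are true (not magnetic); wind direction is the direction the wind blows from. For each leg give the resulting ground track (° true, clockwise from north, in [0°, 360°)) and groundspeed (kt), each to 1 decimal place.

Leg 1: track=281.8°, groundspeed=261.7 kt
Leg 2: track=19.2°, groundspeed=196.2 kt
Leg 3: track=37.6°, groundspeed=184.1 kt
Leg 4: track=1.8°, groundspeed=209.8 kt
Leg 5: track=229.4°, groundspeed=248.2 kt
Leg 6: track=6.5°, groundspeed=206.0 kt

Leg 1: heading 284.1°; drift -2.3° → track 281.8°, groundspeed 261.7 kt
Leg 2: heading 31.3°; drift -12.1° → track 19.2°, groundspeed 196.2 kt
Leg 3: heading 47.8°; drift -10.2° → track 37.6°, groundspeed 184.1 kt
Leg 4: heading 14.5°; drift -12.7° → track 1.8°, groundspeed 209.8 kt
Leg 5: heading 220.9°; drift +8.5° → track 229.4°, groundspeed 248.2 kt
Leg 6: heading 19.1°; drift -12.6° → track 6.5°, groundspeed 206.0 kt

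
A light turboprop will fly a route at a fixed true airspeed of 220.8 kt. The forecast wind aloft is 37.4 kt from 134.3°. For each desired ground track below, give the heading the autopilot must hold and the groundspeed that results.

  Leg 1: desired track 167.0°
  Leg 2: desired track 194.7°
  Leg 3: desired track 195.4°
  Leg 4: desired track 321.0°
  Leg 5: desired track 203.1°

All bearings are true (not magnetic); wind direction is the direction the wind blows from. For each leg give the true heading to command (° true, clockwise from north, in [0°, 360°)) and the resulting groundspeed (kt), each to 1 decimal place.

Leg 1: desired track 167.0°; wind correction -5.3° → command heading 161.7°, groundspeed 188.4 kt
Leg 2: desired track 194.7°; wind correction -8.5° → command heading 186.2°, groundspeed 199.9 kt
Leg 3: desired track 195.4°; wind correction -8.5° → command heading 186.9°, groundspeed 200.3 kt
Leg 4: desired track 321.0°; wind correction +1.1° → command heading 322.1°, groundspeed 257.9 kt
Leg 5: desired track 203.1°; wind correction -9.1° → command heading 194.0°, groundspeed 204.5 kt

Leg 1: heading=161.7°, groundspeed=188.4 kt
Leg 2: heading=186.2°, groundspeed=199.9 kt
Leg 3: heading=186.9°, groundspeed=200.3 kt
Leg 4: heading=322.1°, groundspeed=257.9 kt
Leg 5: heading=194.0°, groundspeed=204.5 kt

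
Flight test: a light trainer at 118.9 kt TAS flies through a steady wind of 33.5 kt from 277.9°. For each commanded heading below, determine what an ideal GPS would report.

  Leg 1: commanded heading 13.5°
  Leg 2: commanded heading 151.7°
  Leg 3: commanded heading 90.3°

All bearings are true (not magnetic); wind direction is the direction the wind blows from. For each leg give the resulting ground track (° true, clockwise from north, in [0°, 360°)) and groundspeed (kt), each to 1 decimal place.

Leg 1: heading 13.5°; drift +15.3° → track 28.8°, groundspeed 126.6 kt
Leg 2: heading 151.7°; drift -11.0° → track 140.7°, groundspeed 141.3 kt
Leg 3: heading 90.3°; drift +1.7° → track 92.0°, groundspeed 152.2 kt

Leg 1: track=28.8°, groundspeed=126.6 kt
Leg 2: track=140.7°, groundspeed=141.3 kt
Leg 3: track=92.0°, groundspeed=152.2 kt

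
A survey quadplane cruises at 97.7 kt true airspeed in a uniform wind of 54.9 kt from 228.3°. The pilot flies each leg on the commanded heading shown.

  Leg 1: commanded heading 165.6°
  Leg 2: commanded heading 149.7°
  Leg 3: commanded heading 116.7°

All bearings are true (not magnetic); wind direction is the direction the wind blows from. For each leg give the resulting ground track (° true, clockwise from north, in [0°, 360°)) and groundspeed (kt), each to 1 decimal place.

Leg 1: heading 165.6°; drift -33.9° → track 131.7°, groundspeed 87.4 kt
Leg 2: heading 149.7°; drift -31.8° → track 117.9°, groundspeed 102.2 kt
Leg 3: heading 116.7°; drift -23.4° → track 93.3°, groundspeed 128.5 kt

Leg 1: track=131.7°, groundspeed=87.4 kt
Leg 2: track=117.9°, groundspeed=102.2 kt
Leg 3: track=93.3°, groundspeed=128.5 kt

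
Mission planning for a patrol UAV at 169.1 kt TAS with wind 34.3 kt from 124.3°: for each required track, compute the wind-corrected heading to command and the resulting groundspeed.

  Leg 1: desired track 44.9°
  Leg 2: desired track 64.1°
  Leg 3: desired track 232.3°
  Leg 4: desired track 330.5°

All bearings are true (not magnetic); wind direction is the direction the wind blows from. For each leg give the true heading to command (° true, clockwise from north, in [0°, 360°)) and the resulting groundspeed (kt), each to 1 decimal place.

Leg 1: desired track 44.9°; wind correction +11.5° → command heading 56.4°, groundspeed 159.4 kt
Leg 2: desired track 64.1°; wind correction +10.1° → command heading 74.2°, groundspeed 149.4 kt
Leg 3: desired track 232.3°; wind correction -11.1° → command heading 221.2°, groundspeed 176.5 kt
Leg 4: desired track 330.5°; wind correction +5.1° → command heading 335.6°, groundspeed 199.2 kt

Leg 1: heading=56.4°, groundspeed=159.4 kt
Leg 2: heading=74.2°, groundspeed=149.4 kt
Leg 3: heading=221.2°, groundspeed=176.5 kt
Leg 4: heading=335.6°, groundspeed=199.2 kt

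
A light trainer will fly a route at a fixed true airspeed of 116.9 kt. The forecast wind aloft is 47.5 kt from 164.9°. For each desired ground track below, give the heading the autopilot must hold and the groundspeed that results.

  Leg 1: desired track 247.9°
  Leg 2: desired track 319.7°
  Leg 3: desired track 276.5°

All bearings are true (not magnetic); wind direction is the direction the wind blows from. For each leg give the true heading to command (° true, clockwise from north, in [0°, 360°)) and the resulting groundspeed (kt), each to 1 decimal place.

Leg 1: desired track 247.9°; wind correction -23.8° → command heading 224.1°, groundspeed 101.2 kt
Leg 2: desired track 319.7°; wind correction -10.0° → command heading 309.7°, groundspeed 158.1 kt
Leg 3: desired track 276.5°; wind correction -22.2° → command heading 254.3°, groundspeed 125.7 kt

Leg 1: heading=224.1°, groundspeed=101.2 kt
Leg 2: heading=309.7°, groundspeed=158.1 kt
Leg 3: heading=254.3°, groundspeed=125.7 kt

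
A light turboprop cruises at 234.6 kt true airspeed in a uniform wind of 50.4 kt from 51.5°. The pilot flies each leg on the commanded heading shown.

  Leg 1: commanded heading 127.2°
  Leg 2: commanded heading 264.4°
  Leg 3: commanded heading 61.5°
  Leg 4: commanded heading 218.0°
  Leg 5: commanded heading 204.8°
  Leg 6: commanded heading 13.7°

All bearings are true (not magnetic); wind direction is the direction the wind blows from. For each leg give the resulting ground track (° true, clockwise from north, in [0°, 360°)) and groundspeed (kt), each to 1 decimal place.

Leg 1: heading 127.2°; drift +12.4° → track 139.6°, groundspeed 227.5 kt
Leg 2: heading 264.4°; drift -5.6° → track 258.8°, groundspeed 278.3 kt
Leg 3: heading 61.5°; drift +2.7° → track 64.2°, groundspeed 185.2 kt
Leg 4: heading 218.0°; drift +2.4° → track 220.4°, groundspeed 283.9 kt
Leg 5: heading 204.8°; drift +4.6° → track 209.4°, groundspeed 280.5 kt
Leg 6: heading 13.7°; drift -9.0° → track 4.7°, groundspeed 197.2 kt

Leg 1: track=139.6°, groundspeed=227.5 kt
Leg 2: track=258.8°, groundspeed=278.3 kt
Leg 3: track=64.2°, groundspeed=185.2 kt
Leg 4: track=220.4°, groundspeed=283.9 kt
Leg 5: track=209.4°, groundspeed=280.5 kt
Leg 6: track=4.7°, groundspeed=197.2 kt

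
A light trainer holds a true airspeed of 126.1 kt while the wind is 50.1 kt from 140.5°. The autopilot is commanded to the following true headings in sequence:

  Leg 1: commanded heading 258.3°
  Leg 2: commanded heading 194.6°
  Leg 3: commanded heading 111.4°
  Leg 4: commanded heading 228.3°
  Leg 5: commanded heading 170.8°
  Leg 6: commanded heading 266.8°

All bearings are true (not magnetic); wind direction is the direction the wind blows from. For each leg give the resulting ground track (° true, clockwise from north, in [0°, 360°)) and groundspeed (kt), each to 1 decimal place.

Leg 1: heading 258.3°; drift +16.5° → track 274.8°, groundspeed 155.9 kt
Leg 2: heading 194.6°; drift +22.8° → track 217.4°, groundspeed 104.9 kt
Leg 3: heading 111.4°; drift -16.5° → track 94.9°, groundspeed 85.9 kt
Leg 4: heading 228.3°; drift +22.0° → track 250.3°, groundspeed 133.9 kt
Leg 5: heading 170.8°; drift +17.0° → track 187.8°, groundspeed 86.6 kt
Leg 6: heading 266.8°; drift +14.5° → track 281.3°, groundspeed 160.9 kt

Leg 1: track=274.8°, groundspeed=155.9 kt
Leg 2: track=217.4°, groundspeed=104.9 kt
Leg 3: track=94.9°, groundspeed=85.9 kt
Leg 4: track=250.3°, groundspeed=133.9 kt
Leg 5: track=187.8°, groundspeed=86.6 kt
Leg 6: track=281.3°, groundspeed=160.9 kt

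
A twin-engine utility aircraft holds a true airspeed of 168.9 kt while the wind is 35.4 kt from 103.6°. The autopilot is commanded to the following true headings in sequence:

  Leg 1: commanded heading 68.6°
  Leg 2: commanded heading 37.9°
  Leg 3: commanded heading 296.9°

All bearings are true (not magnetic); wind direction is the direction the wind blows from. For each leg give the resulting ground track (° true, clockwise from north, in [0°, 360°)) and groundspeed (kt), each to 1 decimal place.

Leg 1: heading 68.6°; drift -8.3° → track 60.3°, groundspeed 141.4 kt
Leg 2: heading 37.9°; drift -11.8° → track 26.1°, groundspeed 157.7 kt
Leg 3: heading 296.9°; drift -2.3° → track 294.6°, groundspeed 203.5 kt

Leg 1: track=60.3°, groundspeed=141.4 kt
Leg 2: track=26.1°, groundspeed=157.7 kt
Leg 3: track=294.6°, groundspeed=203.5 kt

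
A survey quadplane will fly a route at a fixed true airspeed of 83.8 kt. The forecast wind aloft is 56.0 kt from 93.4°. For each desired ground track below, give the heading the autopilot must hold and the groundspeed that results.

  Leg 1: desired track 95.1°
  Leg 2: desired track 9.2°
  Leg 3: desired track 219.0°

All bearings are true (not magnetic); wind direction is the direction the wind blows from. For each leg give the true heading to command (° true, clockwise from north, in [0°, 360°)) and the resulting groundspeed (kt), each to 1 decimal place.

Leg 1: heading=94.0°, groundspeed=27.8 kt
Leg 2: heading=50.9°, groundspeed=56.9 kt
Leg 3: heading=186.1°, groundspeed=102.9 kt

Leg 1: desired track 95.1°; wind correction -1.1° → command heading 94.0°, groundspeed 27.8 kt
Leg 2: desired track 9.2°; wind correction +41.7° → command heading 50.9°, groundspeed 56.9 kt
Leg 3: desired track 219.0°; wind correction -32.9° → command heading 186.1°, groundspeed 102.9 kt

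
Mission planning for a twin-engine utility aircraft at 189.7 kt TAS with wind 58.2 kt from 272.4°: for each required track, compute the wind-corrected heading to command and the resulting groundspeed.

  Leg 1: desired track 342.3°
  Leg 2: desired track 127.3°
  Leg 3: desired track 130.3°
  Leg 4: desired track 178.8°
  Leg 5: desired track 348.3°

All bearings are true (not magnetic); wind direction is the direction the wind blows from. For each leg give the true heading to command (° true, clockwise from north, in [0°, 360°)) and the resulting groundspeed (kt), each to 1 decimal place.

Leg 1: heading=325.6°, groundspeed=161.7 kt
Leg 2: heading=137.4°, groundspeed=234.5 kt
Leg 3: heading=141.2°, groundspeed=232.2 kt
Leg 4: heading=196.6°, groundspeed=184.2 kt
Leg 5: heading=331.0°, groundspeed=166.9 kt

Leg 1: desired track 342.3°; wind correction -16.7° → command heading 325.6°, groundspeed 161.7 kt
Leg 2: desired track 127.3°; wind correction +10.1° → command heading 137.4°, groundspeed 234.5 kt
Leg 3: desired track 130.3°; wind correction +10.9° → command heading 141.2°, groundspeed 232.2 kt
Leg 4: desired track 178.8°; wind correction +17.8° → command heading 196.6°, groundspeed 184.2 kt
Leg 5: desired track 348.3°; wind correction -17.3° → command heading 331.0°, groundspeed 166.9 kt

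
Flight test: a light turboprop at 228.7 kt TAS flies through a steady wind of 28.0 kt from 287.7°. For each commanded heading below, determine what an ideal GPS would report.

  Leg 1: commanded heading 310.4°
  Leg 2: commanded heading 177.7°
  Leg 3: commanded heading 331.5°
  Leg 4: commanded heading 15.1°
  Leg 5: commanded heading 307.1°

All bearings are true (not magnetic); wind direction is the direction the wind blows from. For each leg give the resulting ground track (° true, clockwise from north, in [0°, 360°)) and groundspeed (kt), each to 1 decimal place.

Leg 1: track=313.4°, groundspeed=203.2 kt
Leg 2: track=171.4°, groundspeed=239.7 kt
Leg 3: track=336.8°, groundspeed=209.4 kt
Leg 4: track=22.1°, groundspeed=229.1 kt
Leg 5: track=309.7°, groundspeed=202.5 kt

Leg 1: heading 310.4°; drift +3.0° → track 313.4°, groundspeed 203.2 kt
Leg 2: heading 177.7°; drift -6.3° → track 171.4°, groundspeed 239.7 kt
Leg 3: heading 331.5°; drift +5.3° → track 336.8°, groundspeed 209.4 kt
Leg 4: heading 15.1°; drift +7.0° → track 22.1°, groundspeed 229.1 kt
Leg 5: heading 307.1°; drift +2.6° → track 309.7°, groundspeed 202.5 kt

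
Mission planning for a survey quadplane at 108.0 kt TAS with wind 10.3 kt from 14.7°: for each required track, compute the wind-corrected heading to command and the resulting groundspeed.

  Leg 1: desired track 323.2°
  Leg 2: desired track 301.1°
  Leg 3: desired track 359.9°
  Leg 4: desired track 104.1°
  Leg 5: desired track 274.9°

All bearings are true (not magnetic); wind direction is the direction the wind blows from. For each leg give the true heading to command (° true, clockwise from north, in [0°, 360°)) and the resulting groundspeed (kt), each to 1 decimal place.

Leg 1: heading=327.5°, groundspeed=101.3 kt
Leg 2: heading=306.3°, groundspeed=104.6 kt
Leg 3: heading=1.3°, groundspeed=98.0 kt
Leg 4: heading=98.6°, groundspeed=107.4 kt
Leg 5: heading=280.3°, groundspeed=109.3 kt

Leg 1: desired track 323.2°; wind correction +4.3° → command heading 327.5°, groundspeed 101.3 kt
Leg 2: desired track 301.1°; wind correction +5.2° → command heading 306.3°, groundspeed 104.6 kt
Leg 3: desired track 359.9°; wind correction +1.4° → command heading 1.3°, groundspeed 98.0 kt
Leg 4: desired track 104.1°; wind correction -5.5° → command heading 98.6°, groundspeed 107.4 kt
Leg 5: desired track 274.9°; wind correction +5.4° → command heading 280.3°, groundspeed 109.3 kt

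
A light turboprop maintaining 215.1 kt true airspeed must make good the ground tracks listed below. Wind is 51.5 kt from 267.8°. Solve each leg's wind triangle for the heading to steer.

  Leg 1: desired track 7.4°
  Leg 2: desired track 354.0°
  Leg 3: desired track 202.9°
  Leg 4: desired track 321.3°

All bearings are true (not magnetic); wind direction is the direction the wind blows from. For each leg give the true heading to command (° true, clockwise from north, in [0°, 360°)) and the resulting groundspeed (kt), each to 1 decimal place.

Leg 1: desired track 7.4°; wind correction -13.7° → command heading 353.7°, groundspeed 217.6 kt
Leg 2: desired track 354.0°; wind correction -13.8° → command heading 340.2°, groundspeed 205.5 kt
Leg 3: desired track 202.9°; wind correction +12.5° → command heading 215.4°, groundspeed 188.1 kt
Leg 4: desired track 321.3°; wind correction -11.1° → command heading 310.2°, groundspeed 180.4 kt

Leg 1: heading=353.7°, groundspeed=217.6 kt
Leg 2: heading=340.2°, groundspeed=205.5 kt
Leg 3: heading=215.4°, groundspeed=188.1 kt
Leg 4: heading=310.2°, groundspeed=180.4 kt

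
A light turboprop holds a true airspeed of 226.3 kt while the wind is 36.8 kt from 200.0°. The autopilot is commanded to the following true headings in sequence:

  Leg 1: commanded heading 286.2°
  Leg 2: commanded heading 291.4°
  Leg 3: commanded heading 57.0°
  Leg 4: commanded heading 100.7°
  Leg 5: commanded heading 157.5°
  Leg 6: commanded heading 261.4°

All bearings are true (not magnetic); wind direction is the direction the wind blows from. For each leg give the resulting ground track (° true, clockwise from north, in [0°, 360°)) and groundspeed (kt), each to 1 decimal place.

Leg 1: heading 286.2°; drift +9.3° → track 295.5°, groundspeed 226.9 kt
Leg 2: heading 291.4°; drift +9.2° → track 300.6°, groundspeed 230.2 kt
Leg 3: heading 57.0°; drift -5.0° → track 52.0°, groundspeed 256.6 kt
Leg 4: heading 100.7°; drift -8.9° → track 91.8°, groundspeed 235.1 kt
Leg 5: heading 157.5°; drift -7.1° → track 150.4°, groundspeed 200.7 kt
Leg 6: heading 261.4°; drift +8.8° → track 270.2°, groundspeed 211.2 kt

Leg 1: track=295.5°, groundspeed=226.9 kt
Leg 2: track=300.6°, groundspeed=230.2 kt
Leg 3: track=52.0°, groundspeed=256.6 kt
Leg 4: track=91.8°, groundspeed=235.1 kt
Leg 5: track=150.4°, groundspeed=200.7 kt
Leg 6: track=270.2°, groundspeed=211.2 kt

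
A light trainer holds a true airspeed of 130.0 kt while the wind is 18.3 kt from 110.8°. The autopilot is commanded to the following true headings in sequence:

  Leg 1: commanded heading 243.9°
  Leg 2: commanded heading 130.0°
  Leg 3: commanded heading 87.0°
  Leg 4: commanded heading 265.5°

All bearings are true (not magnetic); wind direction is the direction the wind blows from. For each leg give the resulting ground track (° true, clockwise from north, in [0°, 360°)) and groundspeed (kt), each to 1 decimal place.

Leg 1: track=249.3°, groundspeed=143.1 kt
Leg 2: track=133.1°, groundspeed=112.9 kt
Leg 3: track=83.3°, groundspeed=113.5 kt
Leg 4: track=268.6°, groundspeed=146.8 kt

Leg 1: heading 243.9°; drift +5.4° → track 249.3°, groundspeed 143.1 kt
Leg 2: heading 130.0°; drift +3.1° → track 133.1°, groundspeed 112.9 kt
Leg 3: heading 87.0°; drift -3.7° → track 83.3°, groundspeed 113.5 kt
Leg 4: heading 265.5°; drift +3.1° → track 268.6°, groundspeed 146.8 kt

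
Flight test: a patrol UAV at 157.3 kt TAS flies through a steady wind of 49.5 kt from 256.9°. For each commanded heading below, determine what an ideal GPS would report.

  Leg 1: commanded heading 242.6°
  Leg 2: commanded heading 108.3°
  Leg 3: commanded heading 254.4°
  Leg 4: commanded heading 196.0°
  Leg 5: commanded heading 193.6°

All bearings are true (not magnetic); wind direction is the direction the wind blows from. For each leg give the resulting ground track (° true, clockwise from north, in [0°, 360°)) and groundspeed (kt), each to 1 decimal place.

Leg 1: track=236.2°, groundspeed=110.0 kt
Leg 2: track=100.9°, groundspeed=201.2 kt
Leg 3: track=253.3°, groundspeed=107.9 kt
Leg 4: track=178.0°, groundspeed=140.1 kt
Leg 5: track=175.5°, groundspeed=142.1 kt

Leg 1: heading 242.6°; drift -6.4° → track 236.2°, groundspeed 110.0 kt
Leg 2: heading 108.3°; drift -7.4° → track 100.9°, groundspeed 201.2 kt
Leg 3: heading 254.4°; drift -1.1° → track 253.3°, groundspeed 107.9 kt
Leg 4: heading 196.0°; drift -18.0° → track 178.0°, groundspeed 140.1 kt
Leg 5: heading 193.6°; drift -18.1° → track 175.5°, groundspeed 142.1 kt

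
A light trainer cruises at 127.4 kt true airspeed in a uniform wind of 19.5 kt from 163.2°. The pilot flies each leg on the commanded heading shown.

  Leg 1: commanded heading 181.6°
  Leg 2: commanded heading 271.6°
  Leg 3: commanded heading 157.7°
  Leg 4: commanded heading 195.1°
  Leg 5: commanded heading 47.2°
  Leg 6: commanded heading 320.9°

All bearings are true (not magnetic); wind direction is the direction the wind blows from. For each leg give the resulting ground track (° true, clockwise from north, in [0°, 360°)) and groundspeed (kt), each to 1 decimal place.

Leg 1: heading 181.6°; drift +3.2° → track 184.8°, groundspeed 109.1 kt
Leg 2: heading 271.6°; drift +7.9° → track 279.5°, groundspeed 134.8 kt
Leg 3: heading 157.7°; drift -1.0° → track 156.7°, groundspeed 108.0 kt
Leg 4: heading 195.1°; drift +5.3° → track 200.4°, groundspeed 111.3 kt
Leg 5: heading 47.2°; drift -7.3° → track 39.9°, groundspeed 137.1 kt
Leg 6: heading 320.9°; drift +2.9° → track 323.8°, groundspeed 145.6 kt

Leg 1: track=184.8°, groundspeed=109.1 kt
Leg 2: track=279.5°, groundspeed=134.8 kt
Leg 3: track=156.7°, groundspeed=108.0 kt
Leg 4: track=200.4°, groundspeed=111.3 kt
Leg 5: track=39.9°, groundspeed=137.1 kt
Leg 6: track=323.8°, groundspeed=145.6 kt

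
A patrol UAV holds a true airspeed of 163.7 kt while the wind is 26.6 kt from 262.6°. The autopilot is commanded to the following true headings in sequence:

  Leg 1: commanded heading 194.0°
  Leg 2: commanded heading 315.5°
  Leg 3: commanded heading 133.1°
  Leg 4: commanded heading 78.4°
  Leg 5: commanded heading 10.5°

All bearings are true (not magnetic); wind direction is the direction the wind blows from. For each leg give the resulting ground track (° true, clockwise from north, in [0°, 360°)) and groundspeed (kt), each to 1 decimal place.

Leg 1: track=184.9°, groundspeed=156.0 kt
Leg 2: track=323.7°, groundspeed=149.2 kt
Leg 3: track=126.6°, groundspeed=181.8 kt
Leg 4: track=79.0°, groundspeed=190.2 kt
Leg 5: track=18.9°, groundspeed=173.7 kt

Leg 1: heading 194.0°; drift -9.1° → track 184.9°, groundspeed 156.0 kt
Leg 2: heading 315.5°; drift +8.2° → track 323.7°, groundspeed 149.2 kt
Leg 3: heading 133.1°; drift -6.5° → track 126.6°, groundspeed 181.8 kt
Leg 4: heading 78.4°; drift +0.6° → track 79.0°, groundspeed 190.2 kt
Leg 5: heading 10.5°; drift +8.4° → track 18.9°, groundspeed 173.7 kt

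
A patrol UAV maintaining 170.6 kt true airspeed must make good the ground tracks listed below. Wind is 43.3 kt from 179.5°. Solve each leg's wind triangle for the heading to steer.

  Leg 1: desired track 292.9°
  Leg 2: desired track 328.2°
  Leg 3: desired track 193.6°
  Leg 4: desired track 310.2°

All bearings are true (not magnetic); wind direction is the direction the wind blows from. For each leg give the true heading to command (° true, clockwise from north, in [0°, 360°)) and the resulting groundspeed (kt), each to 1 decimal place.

Leg 1: heading=279.4°, groundspeed=183.1 kt
Leg 2: heading=320.6°, groundspeed=206.1 kt
Leg 3: heading=190.1°, groundspeed=128.3 kt
Leg 4: heading=299.1°, groundspeed=195.6 kt

Leg 1: desired track 292.9°; wind correction -13.5° → command heading 279.4°, groundspeed 183.1 kt
Leg 2: desired track 328.2°; wind correction -7.6° → command heading 320.6°, groundspeed 206.1 kt
Leg 3: desired track 193.6°; wind correction -3.5° → command heading 190.1°, groundspeed 128.3 kt
Leg 4: desired track 310.2°; wind correction -11.1° → command heading 299.1°, groundspeed 195.6 kt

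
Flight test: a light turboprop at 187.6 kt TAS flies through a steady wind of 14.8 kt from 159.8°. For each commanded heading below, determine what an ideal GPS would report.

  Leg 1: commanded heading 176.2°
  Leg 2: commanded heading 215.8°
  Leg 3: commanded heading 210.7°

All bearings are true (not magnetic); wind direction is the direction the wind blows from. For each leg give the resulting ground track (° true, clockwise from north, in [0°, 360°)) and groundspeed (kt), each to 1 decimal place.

Leg 1: track=177.6°, groundspeed=173.5 kt
Leg 2: track=219.7°, groundspeed=179.7 kt
Leg 3: track=214.4°, groundspeed=178.6 kt

Leg 1: heading 176.2°; drift +1.4° → track 177.6°, groundspeed 173.5 kt
Leg 2: heading 215.8°; drift +3.9° → track 219.7°, groundspeed 179.7 kt
Leg 3: heading 210.7°; drift +3.7° → track 214.4°, groundspeed 178.6 kt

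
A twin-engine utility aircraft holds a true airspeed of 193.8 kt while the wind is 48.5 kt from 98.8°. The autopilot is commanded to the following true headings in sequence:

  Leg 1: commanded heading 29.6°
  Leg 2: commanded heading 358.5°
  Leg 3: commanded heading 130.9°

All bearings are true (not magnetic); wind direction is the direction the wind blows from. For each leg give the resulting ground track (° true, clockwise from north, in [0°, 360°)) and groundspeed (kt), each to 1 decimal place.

Leg 1: heading 29.6°; drift -14.4° → track 15.2°, groundspeed 182.3 kt
Leg 2: heading 358.5°; drift -13.3° → track 345.2°, groundspeed 208.0 kt
Leg 3: heading 130.9°; drift +9.6° → track 140.5°, groundspeed 154.9 kt

Leg 1: track=15.2°, groundspeed=182.3 kt
Leg 2: track=345.2°, groundspeed=208.0 kt
Leg 3: track=140.5°, groundspeed=154.9 kt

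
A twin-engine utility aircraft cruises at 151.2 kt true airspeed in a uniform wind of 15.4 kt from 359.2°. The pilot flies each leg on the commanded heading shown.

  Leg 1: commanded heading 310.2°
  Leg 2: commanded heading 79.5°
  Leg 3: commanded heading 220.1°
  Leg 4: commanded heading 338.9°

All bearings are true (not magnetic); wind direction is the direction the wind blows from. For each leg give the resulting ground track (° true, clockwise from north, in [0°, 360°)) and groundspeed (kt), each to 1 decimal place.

Leg 1: heading 310.2°; drift -4.7° → track 305.5°, groundspeed 141.6 kt
Leg 2: heading 79.5°; drift +5.8° → track 85.3°, groundspeed 149.4 kt
Leg 3: heading 220.1°; drift -3.5° → track 216.6°, groundspeed 163.2 kt
Leg 4: heading 338.9°; drift -2.2° → track 336.7°, groundspeed 136.9 kt

Leg 1: track=305.5°, groundspeed=141.6 kt
Leg 2: track=85.3°, groundspeed=149.4 kt
Leg 3: track=216.6°, groundspeed=163.2 kt
Leg 4: track=336.7°, groundspeed=136.9 kt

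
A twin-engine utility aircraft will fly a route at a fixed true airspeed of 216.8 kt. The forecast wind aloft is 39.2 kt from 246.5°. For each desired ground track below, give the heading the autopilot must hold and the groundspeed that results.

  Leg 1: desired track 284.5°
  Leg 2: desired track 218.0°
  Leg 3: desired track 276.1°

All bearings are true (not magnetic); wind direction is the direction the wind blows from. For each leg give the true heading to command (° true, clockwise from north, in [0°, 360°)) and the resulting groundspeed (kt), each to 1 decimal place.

Leg 1: heading=278.1°, groundspeed=184.6 kt
Leg 2: heading=222.9°, groundspeed=181.5 kt
Leg 3: heading=271.0°, groundspeed=181.8 kt

Leg 1: desired track 284.5°; wind correction -6.4° → command heading 278.1°, groundspeed 184.6 kt
Leg 2: desired track 218.0°; wind correction +4.9° → command heading 222.9°, groundspeed 181.5 kt
Leg 3: desired track 276.1°; wind correction -5.1° → command heading 271.0°, groundspeed 181.8 kt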